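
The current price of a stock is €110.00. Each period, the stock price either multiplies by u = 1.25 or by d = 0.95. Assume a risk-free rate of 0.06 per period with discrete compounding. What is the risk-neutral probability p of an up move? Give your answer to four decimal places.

Risk-neutral probability p = (1 + 0.06 − 0.95)/(1.25 − 0.95) = 0.1100/0.3000 = 0.3667

p = 0.3667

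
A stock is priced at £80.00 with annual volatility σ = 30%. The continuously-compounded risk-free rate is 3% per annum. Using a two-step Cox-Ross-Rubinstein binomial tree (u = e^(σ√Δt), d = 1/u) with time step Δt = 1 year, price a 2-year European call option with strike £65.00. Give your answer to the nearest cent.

£24.25

CRR parameters: u = e^(σ√Δt) = e^(0.3·√1) = 1.3499, d = 1/u = 0.7408
Per-period rate: rΔt = 0.03·1 = 0.03, so R = e^0.03 = 1.0305
Risk-neutral probability p = (e^0.03 − 0.7408)/(1.3499 − 0.7408) = 0.2896/0.6090 = 0.4756
Terminal stock prices: S_uu = 145.8, S_ud = 80, S_dd = 43.9
Terminal payoffs (S − K): max(80.77, 0) = 80.77, max(15, 0) = 15, max(-21.1, 0) = 0
Node u (S = 108): V_u = e^(−0.03)·[0.4756·80.7695 + 0.5244·15.0000] = 44.9097
Node d (S = 59.27): V_d = e^(−0.03)·[0.4756·15.0000 + 0.5244·0.0000] = 6.9226
Node 0 (S = 80): V_0 = e^(−0.03)·[0.4756·44.9097 + 0.5244·6.9226] = 24.2493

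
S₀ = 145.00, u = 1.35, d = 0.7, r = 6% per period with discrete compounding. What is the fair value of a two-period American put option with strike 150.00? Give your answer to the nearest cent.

Risk-neutral probability p = (1 + 0.06 − 0.7)/(1.35 − 0.7) = 0.3600/0.6500 = 0.5538
Terminal stock prices: S_uu = 264.3, S_ud = 137, S_dd = 71.05
Terminal payoffs (K − S): max(-114.3, 0) = 0, max(12.98, 0) = 12.98, max(78.95, 0) = 78.95
Node u (S = 195.8): continuation = 1/1.06·[0.5538·0.0000 + 0.4462·12.9750] = 5.4612; exercise value = 0.0000 ≤ continuation, so V_u = 5.4612
Node d (S = 101.5): continuation = 1/1.06·[0.5538·12.9750 + 0.4462·78.9500] = 40.0094; exercise value = 48.5000 > continuation, so V_d = 48.5000 (exercise)
Node 0 (S = 145): continuation = 1/1.06·[0.5538·5.4612 + 0.4462·48.5000] = 23.2671; exercise value = 5.0000 ≤ continuation, so V_0 = 23.2671

23.27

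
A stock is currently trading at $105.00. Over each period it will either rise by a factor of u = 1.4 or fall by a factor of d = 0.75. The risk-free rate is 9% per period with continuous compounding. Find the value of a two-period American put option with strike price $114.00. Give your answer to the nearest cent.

$15.94

Risk-neutral probability p = (e^0.09 − 0.75)/(1.4 − 0.75) = 0.3442/0.6500 = 0.5295
Terminal stock prices: S_uu = 205.8, S_ud = 110.2, S_dd = 59.06
Terminal payoffs (K − S): max(-91.8, 0) = 0, max(3.75, 0) = 3.75, max(54.94, 0) = 54.94
Node u (S = 147): continuation = e^(−0.09)·[0.5295·0.0000 + 0.4705·3.7500] = 1.6125; exercise value = 0.0000 ≤ continuation, so V_u = 1.6125
Node d (S = 78.75): continuation = e^(−0.09)·[0.5295·3.7500 + 0.4705·54.9375] = 25.4382; exercise value = 35.2500 > continuation, so V_d = 35.2500 (exercise)
Node 0 (S = 105): continuation = e^(−0.09)·[0.5295·1.6125 + 0.4705·35.2500] = 15.9380; exercise value = 9.0000 ≤ continuation, so V_0 = 15.9380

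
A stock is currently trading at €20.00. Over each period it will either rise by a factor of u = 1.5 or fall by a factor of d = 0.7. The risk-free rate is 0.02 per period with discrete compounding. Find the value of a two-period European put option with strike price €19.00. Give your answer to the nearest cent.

€3.18

Risk-neutral probability p = (1 + 0.02 − 0.7)/(1.5 − 0.7) = 0.3200/0.8000 = 0.4000
Terminal stock prices: S_uu = 45, S_ud = 21, S_dd = 9.8
Terminal payoffs (K − S): max(-26, 0) = 0, max(-2, 0) = 0, max(9.2, 0) = 9.2
Node u (S = 30): V_u = 1/1.02·[0.4000·0.0000 + 0.6000·0.0000] = 0.0000
Node d (S = 14): V_d = 1/1.02·[0.4000·0.0000 + 0.6000·9.2000] = 5.4118
Node 0 (S = 20): V_0 = 1/1.02·[0.4000·0.0000 + 0.6000·5.4118] = 3.1834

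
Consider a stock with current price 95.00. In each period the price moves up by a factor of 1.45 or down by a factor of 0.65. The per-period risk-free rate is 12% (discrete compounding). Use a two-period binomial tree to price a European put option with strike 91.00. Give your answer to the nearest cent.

7.46

Risk-neutral probability p = (1 + 0.12 − 0.65)/(1.45 − 0.65) = 0.4700/0.8000 = 0.5875
Terminal stock prices: S_uu = 199.7, S_ud = 89.54, S_dd = 40.14
Terminal payoffs (K − S): max(-108.7, 0) = 0, max(1.462, 0) = 1.462, max(50.86, 0) = 50.86
Node u (S = 137.8): V_u = 1/1.12·[0.5875·0.0000 + 0.4125·1.4625] = 0.5386
Node d (S = 61.75): V_d = 1/1.12·[0.5875·1.4625 + 0.4125·50.8625] = 19.5000
Node 0 (S = 95): V_0 = 1/1.12·[0.5875·0.5386 + 0.4125·19.5000] = 7.4645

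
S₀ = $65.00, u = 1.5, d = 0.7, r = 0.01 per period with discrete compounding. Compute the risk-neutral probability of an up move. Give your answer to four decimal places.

Risk-neutral probability p = (1 + 0.01 − 0.7)/(1.5 − 0.7) = 0.3100/0.8000 = 0.3875

p = 0.3875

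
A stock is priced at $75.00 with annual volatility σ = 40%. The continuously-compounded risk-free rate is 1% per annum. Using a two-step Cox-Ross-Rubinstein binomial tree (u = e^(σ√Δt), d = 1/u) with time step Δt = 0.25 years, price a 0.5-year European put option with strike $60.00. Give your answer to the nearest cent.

CRR parameters: u = e^(σ√Δt) = e^(0.4·√0.25) = 1.2214, d = 1/u = 0.8187
Per-period rate: rΔt = 0.01·0.25 = 0.0025, so R = e^0.0025 = 1.0025
Risk-neutral probability p = (e^0.0025 − 0.8187)/(1.2214 − 0.8187) = 0.1838/0.4027 = 0.4564
Terminal stock prices: S_uu = 111.9, S_ud = 75, S_dd = 50.27
Terminal payoffs (K − S): max(-51.89, 0) = 0, max(-15, 0) = 0, max(9.726, 0) = 9.726
Node u (S = 91.61): V_u = e^(−0.0025)·[0.4564·0.0000 + 0.5436·0.0000] = 0.0000
Node d (S = 61.4): V_d = e^(−0.0025)·[0.4564·0.0000 + 0.5436·9.7260] = 5.2740
Node 0 (S = 75): V_0 = e^(−0.0025)·[0.4564·0.0000 + 0.5436·5.2740] = 2.8599

$2.86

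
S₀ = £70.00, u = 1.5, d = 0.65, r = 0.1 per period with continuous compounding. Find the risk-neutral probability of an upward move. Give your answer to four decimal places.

p = 0.5355

Risk-neutral probability p = (e^0.1 − 0.65)/(1.5 − 0.65) = 0.4552/0.8500 = 0.5355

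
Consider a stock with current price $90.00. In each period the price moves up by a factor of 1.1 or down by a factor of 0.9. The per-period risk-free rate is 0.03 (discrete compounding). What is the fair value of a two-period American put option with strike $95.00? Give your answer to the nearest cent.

Risk-neutral probability p = (1 + 0.03 − 0.9)/(1.1 − 0.9) = 0.1300/0.2000 = 0.6500
Terminal stock prices: S_uu = 108.9, S_ud = 89.1, S_dd = 72.9
Terminal payoffs (K − S): max(-13.9, 0) = 0, max(5.9, 0) = 5.9, max(22.1, 0) = 22.1
Node u (S = 99): continuation = 1/1.03·[0.6500·0.0000 + 0.3500·5.9000] = 2.0049; exercise value = 0.0000 ≤ continuation, so V_u = 2.0049
Node d (S = 81): continuation = 1/1.03·[0.6500·5.9000 + 0.3500·22.1000] = 11.2330; exercise value = 14.0000 > continuation, so V_d = 14.0000 (exercise)
Node 0 (S = 90): continuation = 1/1.03·[0.6500·2.0049 + 0.3500·14.0000] = 6.0225; exercise value = 5.0000 ≤ continuation, so V_0 = 6.0225

$6.02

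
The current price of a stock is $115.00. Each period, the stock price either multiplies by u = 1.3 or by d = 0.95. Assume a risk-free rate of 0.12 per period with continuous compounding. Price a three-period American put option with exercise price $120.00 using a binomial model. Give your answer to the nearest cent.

Risk-neutral probability p = (e^0.12 − 0.95)/(1.3 − 0.95) = 0.1775/0.3500 = 0.5071
Terminal stock prices: S_uuu = 252.7, S_uud = 184.6, S_udd = 134.9, S_ddd = 98.6
Terminal payoffs (K − S): max(-132.7, 0) = 0, max(-64.63, 0) = 0, max(-14.92, 0) = 0, max(21.4, 0) = 21.4
Node uu (S = 194.4): continuation = e^(−0.12)·[0.5071·0.0000 + 0.4929·0.0000] = 0.0000; exercise value = 0.0000 ≤ continuation, so V_uu = 0.0000
Node ud (S = 142): continuation = e^(−0.12)·[0.5071·0.0000 + 0.4929·0.0000] = 0.0000; exercise value = 0.0000 ≤ continuation, so V_ud = 0.0000
Node dd (S = 103.8): continuation = e^(−0.12)·[0.5071·0.0000 + 0.4929·21.4019] = 9.3555; exercise value = 16.2125 > continuation, so V_dd = 16.2125 (exercise)
Node u (S = 149.5): continuation = e^(−0.12)·[0.5071·0.0000 + 0.4929·0.0000] = 0.0000; exercise value = 0.0000 ≤ continuation, so V_u = 0.0000
Node d (S = 109.2): continuation = e^(−0.12)·[0.5071·0.0000 + 0.4929·16.2125] = 7.0870; exercise value = 10.7500 > continuation, so V_d = 10.7500 (exercise)
Node 0 (S = 115): continuation = e^(−0.12)·[0.5071·0.0000 + 0.4929·10.7500] = 4.6992; exercise value = 5.0000 > continuation, so V_0 = 5.0000 (exercise)

$5.00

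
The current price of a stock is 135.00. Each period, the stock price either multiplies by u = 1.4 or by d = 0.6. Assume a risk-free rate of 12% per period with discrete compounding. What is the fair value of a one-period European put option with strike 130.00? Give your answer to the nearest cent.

Risk-neutral probability p = (1 + 0.12 − 0.6)/(1.4 − 0.6) = 0.5200/0.8000 = 0.6500
Terminal stock prices: S_u = 189, S_d = 81
Terminal payoffs (K − S): max(-59, 0) = 0, max(49, 0) = 49
Node 0 (S = 135): V_0 = 1/1.12·[0.6500·0.0000 + 0.3500·49.0000] = 15.3125

15.31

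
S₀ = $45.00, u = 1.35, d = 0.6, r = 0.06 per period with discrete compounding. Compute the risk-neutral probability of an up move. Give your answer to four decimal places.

Risk-neutral probability p = (1 + 0.06 − 0.6)/(1.35 − 0.6) = 0.4600/0.7500 = 0.6133

p = 0.6133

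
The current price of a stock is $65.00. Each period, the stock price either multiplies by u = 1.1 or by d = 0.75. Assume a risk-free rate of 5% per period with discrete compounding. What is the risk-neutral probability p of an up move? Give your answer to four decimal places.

Risk-neutral probability p = (1 + 0.05 − 0.75)/(1.1 − 0.75) = 0.3000/0.3500 = 0.8571

p = 0.8571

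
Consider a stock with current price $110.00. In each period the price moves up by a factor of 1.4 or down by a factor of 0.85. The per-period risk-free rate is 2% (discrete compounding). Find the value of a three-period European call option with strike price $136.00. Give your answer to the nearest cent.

Risk-neutral probability p = (1 + 0.02 − 0.85)/(1.4 − 0.85) = 0.1700/0.5500 = 0.3091
Terminal stock prices: S_uuu = 301.8, S_uud = 183.3, S_udd = 111.3, S_ddd = 67.55
Terminal payoffs (S − K): max(165.8, 0) = 165.8, max(47.26, 0) = 47.26, max(-24.74, 0) = 0, max(-68.45, 0) = 0
Node uu (S = 215.6): V_uu = 1/1.02·[0.3091·165.8400 + 0.6909·47.2600] = 82.2667
Node ud (S = 130.9): V_ud = 1/1.02·[0.3091·47.2600 + 0.6909·0.0000] = 14.3212
Node dd (S = 79.47): V_dd = 1/1.02·[0.3091·0.0000 + 0.6909·0.0000] = 0.0000
Node u (S = 154): V_u = 1/1.02·[0.3091·82.2667 + 0.6909·14.3212] = 34.6299
Node d (S = 93.5): V_d = 1/1.02·[0.3091·14.3212 + 0.6909·0.0000] = 4.3398
Node 0 (S = 110): V_0 = 1/1.02·[0.3091·34.6299 + 0.6909·4.3398] = 13.4335

$13.43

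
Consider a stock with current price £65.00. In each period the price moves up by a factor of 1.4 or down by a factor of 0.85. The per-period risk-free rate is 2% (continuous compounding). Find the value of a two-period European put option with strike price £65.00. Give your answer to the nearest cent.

£8.26

Risk-neutral probability p = (e^0.02 − 0.85)/(1.4 − 0.85) = 0.1702/0.5500 = 0.3095
Terminal stock prices: S_uu = 127.4, S_ud = 77.35, S_dd = 46.96
Terminal payoffs (K − S): max(-62.4, 0) = 0, max(-12.35, 0) = 0, max(18.04, 0) = 18.04
Node u (S = 91): V_u = e^(−0.02)·[0.3095·0.0000 + 0.6905·0.0000] = 0.0000
Node d (S = 55.25): V_d = e^(−0.02)·[0.3095·0.0000 + 0.6905·18.0375] = 12.2090
Node 0 (S = 65): V_0 = e^(−0.02)·[0.3095·0.0000 + 0.6905·12.2090] = 8.2639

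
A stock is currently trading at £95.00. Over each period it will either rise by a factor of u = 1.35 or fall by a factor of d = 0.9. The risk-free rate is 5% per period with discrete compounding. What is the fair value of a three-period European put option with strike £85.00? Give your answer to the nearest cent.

£4.03

Risk-neutral probability p = (1 + 0.05 − 0.9)/(1.35 − 0.9) = 0.1500/0.4500 = 0.3333
Terminal stock prices: S_uuu = 233.7, S_uud = 155.8, S_udd = 103.9, S_ddd = 69.26
Terminal payoffs (K − S): max(-148.7, 0) = 0, max(-70.82, 0) = 0, max(-18.88, 0) = 0, max(15.74, 0) = 15.74
Node uu (S = 173.1): V_uu = 1/1.05·[0.3333·0.0000 + 0.6667·0.0000] = 0.0000
Node ud (S = 115.4): V_ud = 1/1.05·[0.3333·0.0000 + 0.6667·0.0000] = 0.0000
Node dd (S = 76.95): V_dd = 1/1.05·[0.3333·0.0000 + 0.6667·15.7450] = 9.9968
Node u (S = 128.2): V_u = 1/1.05·[0.3333·0.0000 + 0.6667·0.0000] = 0.0000
Node d (S = 85.5): V_d = 1/1.05·[0.3333·0.0000 + 0.6667·9.9968] = 6.3472
Node 0 (S = 95): V_0 = 1/1.05·[0.3333·0.0000 + 0.6667·6.3472] = 4.0300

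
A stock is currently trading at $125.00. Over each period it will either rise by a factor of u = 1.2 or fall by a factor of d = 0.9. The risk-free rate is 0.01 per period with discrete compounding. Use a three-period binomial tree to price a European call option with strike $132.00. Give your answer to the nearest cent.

$11.46

Risk-neutral probability p = (1 + 0.01 − 0.9)/(1.2 − 0.9) = 0.1100/0.3000 = 0.3667
Terminal stock prices: S_uuu = 216, S_uud = 162, S_udd = 121.5, S_ddd = 91.13
Terminal payoffs (S − K): max(84, 0) = 84, max(30, 0) = 30, max(-10.5, 0) = 0, max(-40.87, 0) = 0
Node uu (S = 180): V_uu = 1/1.01·[0.3667·84.0000 + 0.6333·30.0000] = 49.3069
Node ud (S = 135): V_ud = 1/1.01·[0.3667·30.0000 + 0.6333·0.0000] = 10.8911
Node dd (S = 101.2): V_dd = 1/1.01·[0.3667·0.0000 + 0.6333·0.0000] = 0.0000
Node u (S = 150): V_u = 1/1.01·[0.3667·49.3069 + 0.6333·10.8911] = 24.7296
Node d (S = 112.5): V_d = 1/1.01·[0.3667·10.8911 + 0.6333·0.0000] = 3.9539
Node 0 (S = 125): V_0 = 1/1.01·[0.3667·24.7296 + 0.6333·3.9539] = 11.4571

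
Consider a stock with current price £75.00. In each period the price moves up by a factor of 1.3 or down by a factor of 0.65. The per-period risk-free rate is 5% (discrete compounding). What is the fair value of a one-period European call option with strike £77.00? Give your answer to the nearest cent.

Risk-neutral probability p = (1 + 0.05 − 0.65)/(1.3 − 0.65) = 0.4000/0.6500 = 0.6154
Terminal stock prices: S_u = 97.5, S_d = 48.75
Terminal payoffs (S − K): max(20.5, 0) = 20.5, max(-28.25, 0) = 0
Node 0 (S = 75): V_0 = 1/1.05·[0.6154·20.5000 + 0.3846·0.0000] = 12.0147

£12.01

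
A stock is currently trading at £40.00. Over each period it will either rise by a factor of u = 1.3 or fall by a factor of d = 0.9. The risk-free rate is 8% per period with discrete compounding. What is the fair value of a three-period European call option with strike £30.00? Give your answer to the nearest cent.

Risk-neutral probability p = (1 + 0.08 − 0.9)/(1.3 − 0.9) = 0.1800/0.4000 = 0.4500
Terminal stock prices: S_uuu = 87.88, S_uud = 60.84, S_udd = 42.12, S_ddd = 29.16
Terminal payoffs (S − K): max(57.88, 0) = 57.88, max(30.84, 0) = 30.84, max(12.12, 0) = 12.12, max(-0.84, 0) = 0
Node uu (S = 67.6): V_uu = 1/1.08·[0.4500·57.8800 + 0.5500·30.8400] = 39.8222
Node ud (S = 46.8): V_ud = 1/1.08·[0.4500·30.8400 + 0.5500·12.1200] = 19.0222
Node dd (S = 32.4): V_dd = 1/1.08·[0.4500·12.1200 + 0.5500·0.0000] = 5.0500
Node u (S = 52): V_u = 1/1.08·[0.4500·39.8222 + 0.5500·19.0222] = 26.2798
Node d (S = 36): V_d = 1/1.08·[0.4500·19.0222 + 0.5500·5.0500] = 10.4977
Node 0 (S = 40): V_0 = 1/1.08·[0.4500·26.2798 + 0.5500·10.4977] = 16.2960

£16.30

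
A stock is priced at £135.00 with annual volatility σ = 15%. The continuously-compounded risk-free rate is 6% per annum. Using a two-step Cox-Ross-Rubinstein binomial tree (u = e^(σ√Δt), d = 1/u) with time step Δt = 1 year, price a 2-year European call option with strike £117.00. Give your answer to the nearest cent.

£32.89

CRR parameters: u = e^(σ√Δt) = e^(0.15·√1) = 1.1618, d = 1/u = 0.8607
Per-period rate: rΔt = 0.06·1 = 0.06, so R = e^0.06 = 1.0618
Risk-neutral probability p = (e^0.06 − 0.8607)/(1.1618 − 0.8607) = 0.2011/0.3011 = 0.6679
Terminal stock prices: S_uu = 182.2, S_ud = 135, S_dd = 100
Terminal payoffs (S − K): max(65.23, 0) = 65.23, max(18, 0) = 18, max(-16.99, 0) = 0
Node u (S = 156.8): V_u = e^(−0.06)·[0.6679·65.2309 + 0.3321·18.0000] = 46.6612
Node d (S = 116.2): V_d = e^(−0.06)·[0.6679·18.0000 + 0.3321·0.0000] = 11.3224
Node 0 (S = 135): V_0 = e^(−0.06)·[0.6679·46.6612 + 0.3321·11.3224] = 32.8920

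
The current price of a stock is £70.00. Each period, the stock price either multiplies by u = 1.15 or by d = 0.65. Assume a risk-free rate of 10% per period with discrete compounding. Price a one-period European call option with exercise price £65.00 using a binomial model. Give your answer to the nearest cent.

£12.68

Risk-neutral probability p = (1 + 0.1 − 0.65)/(1.15 − 0.65) = 0.4500/0.5000 = 0.9000
Terminal stock prices: S_u = 80.5, S_d = 45.5
Terminal payoffs (S − K): max(15.5, 0) = 15.5, max(-19.5, 0) = 0
Node 0 (S = 70): V_0 = 1/1.1·[0.9000·15.5000 + 0.1000·0.0000] = 12.6818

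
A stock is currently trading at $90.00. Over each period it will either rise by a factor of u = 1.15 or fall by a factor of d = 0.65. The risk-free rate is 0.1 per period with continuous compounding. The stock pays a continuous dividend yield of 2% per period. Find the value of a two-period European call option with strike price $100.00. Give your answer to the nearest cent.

$11.70

Per-period risk-free factor R = e^0.1 = 1.1052; dividend-adjusted growth = e^(0.1−0.02) = 1.0833.
Risk-neutral probability p = (1.0833 − 0.65)/(1.15 − 0.65) = 0.4333/0.5000 = 0.8666
Terminal stock prices: S_uu = 119, S_ud = 67.27, S_dd = 38.03
Terminal payoffs (S − K): max(19.02, 0) = 19.02, max(-32.73, 0) = 0, max(-61.97, 0) = 0
Node u (S = 103.5): V_u = e^(−0.1)·[0.8666·19.0250 + 0.1334·0.0000] = 14.9177
Node d (S = 58.5): V_d = e^(−0.1)·[0.8666·0.0000 + 0.1334·0.0000] = 0.0000
Node 0 (S = 90): V_0 = e^(−0.1)·[0.8666·14.9177 + 0.1334·0.0000] = 11.6971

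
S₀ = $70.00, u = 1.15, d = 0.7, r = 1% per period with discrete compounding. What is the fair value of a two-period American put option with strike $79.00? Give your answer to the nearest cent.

Risk-neutral probability p = (1 + 0.01 − 0.7)/(1.15 − 0.7) = 0.3100/0.4500 = 0.6889
Terminal stock prices: S_uu = 92.57, S_ud = 56.35, S_dd = 34.3
Terminal payoffs (K − S): max(-13.57, 0) = 0, max(22.65, 0) = 22.65, max(44.7, 0) = 44.7
Node u (S = 80.5): continuation = 1/1.01·[0.6889·0.0000 + 0.3111·22.6500] = 6.9769; exercise value = 0.0000 ≤ continuation, so V_u = 6.9769
Node d (S = 49): continuation = 1/1.01·[0.6889·22.6500 + 0.3111·44.7000] = 29.2178; exercise value = 30.0000 > continuation, so V_d = 30.0000 (exercise)
Node 0 (S = 70): continuation = 1/1.01·[0.6889·6.9769 + 0.3111·30.0000] = 13.9996; exercise value = 9.0000 ≤ continuation, so V_0 = 13.9996

$14.00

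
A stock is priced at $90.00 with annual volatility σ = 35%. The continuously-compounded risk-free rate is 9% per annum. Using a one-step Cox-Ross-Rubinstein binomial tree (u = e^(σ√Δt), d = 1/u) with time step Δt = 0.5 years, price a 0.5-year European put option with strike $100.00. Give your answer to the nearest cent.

CRR parameters: u = e^(σ√Δt) = e^(0.35·√0.5) = 1.2808, d = 1/u = 0.7808
Per-period rate: rΔt = 0.09·0.5 = 0.045, so R = e^0.045 = 1.0460
Risk-neutral probability p = (e^0.045 − 0.7808)/(1.2808 − 0.7808) = 0.2653/0.5000 = 0.5305
Terminal stock prices: S_u = 115.3, S_d = 70.27
Terminal payoffs (K − S): max(-15.27, 0) = 0, max(29.73, 0) = 29.73
Node 0 (S = 90): V_0 = e^(−0.045)·[0.5305·0.0000 + 0.4695·29.7316] = 13.3450

$13.35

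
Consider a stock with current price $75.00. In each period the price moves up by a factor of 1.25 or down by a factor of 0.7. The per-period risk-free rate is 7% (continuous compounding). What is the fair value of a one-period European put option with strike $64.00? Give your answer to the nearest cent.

Risk-neutral probability p = (e^0.07 − 0.7)/(1.25 − 0.7) = 0.3725/0.5500 = 0.6773
Terminal stock prices: S_u = 93.75, S_d = 52.5
Terminal payoffs (K − S): max(-29.75, 0) = 0, max(11.5, 0) = 11.5
Node 0 (S = 75): V_0 = e^(−0.07)·[0.6773·0.0000 + 0.3227·11.5000] = 3.4603

$3.46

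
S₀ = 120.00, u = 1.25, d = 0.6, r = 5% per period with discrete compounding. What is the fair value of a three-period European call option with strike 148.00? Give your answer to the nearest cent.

24.76

Risk-neutral probability p = (1 + 0.05 − 0.6)/(1.25 − 0.6) = 0.4500/0.6500 = 0.6923
Terminal stock prices: S_uuu = 234.4, S_uud = 112.5, S_udd = 54, S_ddd = 25.92
Terminal payoffs (S − K): max(86.38, 0) = 86.38, max(-35.5, 0) = 0, max(-94, 0) = 0, max(-122.1, 0) = 0
Node uu (S = 187.5): V_uu = 1/1.05·[0.6923·86.3750 + 0.3077·0.0000] = 56.9505
Node ud (S = 90): V_ud = 1/1.05·[0.6923·0.0000 + 0.3077·0.0000] = 0.0000
Node dd (S = 43.2): V_dd = 1/1.05·[0.6923·0.0000 + 0.3077·0.0000] = 0.0000
Node u (S = 150): V_u = 1/1.05·[0.6923·56.9505 + 0.3077·0.0000] = 37.5498
Node d (S = 72): V_d = 1/1.05·[0.6923·0.0000 + 0.3077·0.0000] = 0.0000
Node 0 (S = 120): V_0 = 1/1.05·[0.6923·37.5498 + 0.3077·0.0000] = 24.7581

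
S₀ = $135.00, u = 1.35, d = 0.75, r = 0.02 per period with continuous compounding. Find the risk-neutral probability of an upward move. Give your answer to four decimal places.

p = 0.4503

Risk-neutral probability p = (e^0.02 − 0.75)/(1.35 − 0.75) = 0.2702/0.6000 = 0.4503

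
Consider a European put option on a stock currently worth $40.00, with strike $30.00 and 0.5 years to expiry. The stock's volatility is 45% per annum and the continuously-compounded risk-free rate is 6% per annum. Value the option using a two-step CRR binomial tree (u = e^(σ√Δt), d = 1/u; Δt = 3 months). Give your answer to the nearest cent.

$1.19

CRR parameters: u = e^(σ√Δt) = e^(0.45·√0.25) = 1.2523, d = 1/u = 0.7985
Per-period rate: rΔt = 0.06·0.25 = 0.015, so R = e^0.015 = 1.0151
Risk-neutral probability p = (e^0.015 − 0.7985)/(1.2523 − 0.7985) = 0.2166/0.4538 = 0.4773
Terminal stock prices: S_uu = 62.73, S_ud = 40, S_dd = 25.51
Terminal payoffs (K − S): max(-32.73, 0) = 0, max(-10, 0) = 0, max(4.495, 0) = 4.495
Node u (S = 50.09): V_u = e^(−0.015)·[0.4773·0.0000 + 0.5227·0.0000] = 0.0000
Node d (S = 31.94): V_d = e^(−0.015)·[0.4773·0.0000 + 0.5227·4.4949] = 2.3145
Node 0 (S = 40): V_0 = e^(−0.015)·[0.4773·0.0000 + 0.5227·2.3145] = 1.1918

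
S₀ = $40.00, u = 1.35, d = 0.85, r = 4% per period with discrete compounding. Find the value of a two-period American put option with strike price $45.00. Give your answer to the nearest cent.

Risk-neutral probability p = (1 + 0.04 − 0.85)/(1.35 − 0.85) = 0.1900/0.5000 = 0.3800
Terminal stock prices: S_uu = 72.9, S_ud = 45.9, S_dd = 28.9
Terminal payoffs (K − S): max(-27.9, 0) = 0, max(-0.9, 0) = 0, max(16.1, 0) = 16.1
Node u (S = 54): continuation = 1/1.04·[0.3800·0.0000 + 0.6200·0.0000] = 0.0000; exercise value = 0.0000 ≤ continuation, so V_u = 0.0000
Node d (S = 34): continuation = 1/1.04·[0.3800·0.0000 + 0.6200·16.1000] = 9.5981; exercise value = 11.0000 > continuation, so V_d = 11.0000 (exercise)
Node 0 (S = 40): continuation = 1/1.04·[0.3800·0.0000 + 0.6200·11.0000] = 6.5577; exercise value = 5.0000 ≤ continuation, so V_0 = 6.5577

$6.56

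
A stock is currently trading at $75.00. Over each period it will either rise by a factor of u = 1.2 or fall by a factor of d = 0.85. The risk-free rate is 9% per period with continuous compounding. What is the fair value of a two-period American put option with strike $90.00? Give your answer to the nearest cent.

$15.00

Risk-neutral probability p = (e^0.09 − 0.85)/(1.2 − 0.85) = 0.2442/0.3500 = 0.6976
Terminal stock prices: S_uu = 108, S_ud = 76.5, S_dd = 54.19
Terminal payoffs (K − S): max(-18, 0) = 0, max(13.5, 0) = 13.5, max(35.81, 0) = 35.81
Node u (S = 90): continuation = e^(−0.09)·[0.6976·0.0000 + 0.3024·13.5000] = 3.7305; exercise value = 0.0000 ≤ continuation, so V_u = 3.7305
Node d (S = 63.75): continuation = e^(−0.09)·[0.6976·13.5000 + 0.3024·35.8125] = 18.5038; exercise value = 26.2500 > continuation, so V_d = 26.2500 (exercise)
Node 0 (S = 75): continuation = e^(−0.09)·[0.6976·3.7305 + 0.3024·26.2500] = 9.6324; exercise value = 15.0000 > continuation, so V_0 = 15.0000 (exercise)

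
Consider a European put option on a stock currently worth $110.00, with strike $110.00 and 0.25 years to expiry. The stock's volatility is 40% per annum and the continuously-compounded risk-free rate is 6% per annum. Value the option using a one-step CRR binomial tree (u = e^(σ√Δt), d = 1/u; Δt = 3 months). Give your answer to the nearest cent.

$10.06

CRR parameters: u = e^(σ√Δt) = e^(0.4·√0.25) = 1.2214, d = 1/u = 0.8187
Per-period rate: rΔt = 0.06·0.25 = 0.015, so R = e^0.015 = 1.0151
Risk-neutral probability p = (e^0.015 − 0.8187)/(1.2214 − 0.8187) = 0.1964/0.4027 = 0.4877
Terminal stock prices: S_u = 134.4, S_d = 90.06
Terminal payoffs (K − S): max(-24.35, 0) = 0, max(19.94, 0) = 19.94
Node 0 (S = 110): V_0 = e^(−0.015)·[0.4877·0.0000 + 0.5123·19.9396] = 10.0630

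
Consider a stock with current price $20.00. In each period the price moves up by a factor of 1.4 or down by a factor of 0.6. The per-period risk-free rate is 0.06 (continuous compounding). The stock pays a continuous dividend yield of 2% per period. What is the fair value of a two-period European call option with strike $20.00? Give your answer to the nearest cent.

Per-period risk-free factor R = e^0.06 = 1.0618; dividend-adjusted growth = e^(0.06−0.02) = 1.0408.
Risk-neutral probability p = (1.0408 − 0.6)/(1.4 − 0.6) = 0.4408/0.8000 = 0.5510
Terminal stock prices: S_uu = 39.2, S_ud = 16.8, S_dd = 7.2
Terminal payoffs (S − K): max(19.2, 0) = 19.2, max(-3.2, 0) = 0, max(-12.8, 0) = 0
Node u (S = 28): V_u = e^(−0.06)·[0.5510·19.2000 + 0.4490·0.0000] = 9.9634
Node d (S = 12): V_d = e^(−0.06)·[0.5510·0.0000 + 0.4490·0.0000] = 0.0000
Node 0 (S = 20): V_0 = e^(−0.06)·[0.5510·9.9634 + 0.4490·0.0000] = 5.1702

$5.17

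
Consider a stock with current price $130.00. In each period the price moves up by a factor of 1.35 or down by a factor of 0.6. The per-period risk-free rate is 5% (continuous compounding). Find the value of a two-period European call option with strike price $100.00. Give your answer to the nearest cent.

$47.15

Risk-neutral probability p = (e^0.05 − 0.6)/(1.35 − 0.6) = 0.4513/0.7500 = 0.6017
Terminal stock prices: S_uu = 236.9, S_ud = 105.3, S_dd = 46.8
Terminal payoffs (S − K): max(136.9, 0) = 136.9, max(5.3, 0) = 5.3, max(-53.2, 0) = 0
Node u (S = 175.5): V_u = e^(−0.05)·[0.6017·136.9250 + 0.3983·5.3000] = 80.3771
Node d (S = 78): V_d = e^(−0.05)·[0.6017·5.3000 + 0.3983·0.0000] = 3.0335
Node 0 (S = 130): V_0 = e^(−0.05)·[0.6017·80.3771 + 0.3983·3.0335] = 47.1531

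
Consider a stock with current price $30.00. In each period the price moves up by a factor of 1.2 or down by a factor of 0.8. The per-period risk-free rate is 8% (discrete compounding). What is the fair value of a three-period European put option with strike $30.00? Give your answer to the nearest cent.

$1.36

Risk-neutral probability p = (1 + 0.08 − 0.8)/(1.2 − 0.8) = 0.2800/0.4000 = 0.7000
Terminal stock prices: S_uuu = 51.84, S_uud = 34.56, S_udd = 23.04, S_ddd = 15.36
Terminal payoffs (K − S): max(-21.84, 0) = 0, max(-4.56, 0) = 0, max(6.96, 0) = 6.96, max(14.64, 0) = 14.64
Node uu (S = 43.2): V_uu = 1/1.08·[0.7000·0.0000 + 0.3000·0.0000] = 0.0000
Node ud (S = 28.8): V_ud = 1/1.08·[0.7000·0.0000 + 0.3000·6.9600] = 1.9333
Node dd (S = 19.2): V_dd = 1/1.08·[0.7000·6.9600 + 0.3000·14.6400] = 8.5778
Node u (S = 36): V_u = 1/1.08·[0.7000·0.0000 + 0.3000·1.9333] = 0.5370
Node d (S = 24): V_d = 1/1.08·[0.7000·1.9333 + 0.3000·8.5778] = 3.6358
Node 0 (S = 30): V_0 = 1/1.08·[0.7000·0.5370 + 0.3000·3.6358] = 1.3580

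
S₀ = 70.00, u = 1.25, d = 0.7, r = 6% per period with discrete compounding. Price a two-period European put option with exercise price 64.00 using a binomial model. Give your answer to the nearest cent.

Risk-neutral probability p = (1 + 0.06 − 0.7)/(1.25 − 0.7) = 0.3600/0.5500 = 0.6545
Terminal stock prices: S_uu = 109.4, S_ud = 61.25, S_dd = 34.3
Terminal payoffs (K − S): max(-45.38, 0) = 0, max(2.75, 0) = 2.75, max(29.7, 0) = 29.7
Node u (S = 87.5): V_u = 1/1.06·[0.6545·0.0000 + 0.3455·2.7500] = 0.8962
Node d (S = 49): V_d = 1/1.06·[0.6545·2.7500 + 0.3455·29.7000] = 11.3774
Node 0 (S = 70): V_0 = 1/1.06·[0.6545·0.8962 + 0.3455·11.3774] = 4.2613

4.26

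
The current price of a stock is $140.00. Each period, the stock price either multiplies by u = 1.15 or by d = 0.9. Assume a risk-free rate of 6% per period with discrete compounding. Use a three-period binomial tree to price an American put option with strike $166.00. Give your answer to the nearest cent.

$26.00

Risk-neutral probability p = (1 + 0.06 − 0.9)/(1.15 − 0.9) = 0.1600/0.2500 = 0.6400
Terminal stock prices: S_uuu = 212.9, S_uud = 166.6, S_udd = 130.4, S_ddd = 102.1
Terminal payoffs (K − S): max(-46.92, 0) = 0, max(-0.635, 0) = 0, max(35.59, 0) = 35.59, max(63.94, 0) = 63.94
Node uu (S = 185.1): continuation = 1/1.06·[0.6400·0.0000 + 0.3600·0.0000] = 0.0000; exercise value = 0.0000 ≤ continuation, so V_uu = 0.0000
Node ud (S = 144.9): continuation = 1/1.06·[0.6400·0.0000 + 0.3600·35.5900] = 12.0872; exercise value = 21.1000 > continuation, so V_ud = 21.1000 (exercise)
Node dd (S = 113.4): continuation = 1/1.06·[0.6400·35.5900 + 0.3600·63.9400] = 43.2038; exercise value = 52.6000 > continuation, so V_dd = 52.6000 (exercise)
Node u (S = 161): continuation = 1/1.06·[0.6400·0.0000 + 0.3600·21.1000] = 7.1660; exercise value = 5.0000 ≤ continuation, so V_u = 7.1660
Node d (S = 126): continuation = 1/1.06·[0.6400·21.1000 + 0.3600·52.6000] = 30.6038; exercise value = 40.0000 > continuation, so V_d = 40.0000 (exercise)
Node 0 (S = 140): continuation = 1/1.06·[0.6400·7.1660 + 0.3600·40.0000] = 17.9116; exercise value = 26.0000 > continuation, so V_0 = 26.0000 (exercise)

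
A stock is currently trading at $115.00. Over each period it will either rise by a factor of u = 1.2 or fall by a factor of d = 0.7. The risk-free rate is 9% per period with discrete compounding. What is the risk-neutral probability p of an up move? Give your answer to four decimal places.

Risk-neutral probability p = (1 + 0.09 − 0.7)/(1.2 − 0.7) = 0.3900/0.5000 = 0.7800

p = 0.7800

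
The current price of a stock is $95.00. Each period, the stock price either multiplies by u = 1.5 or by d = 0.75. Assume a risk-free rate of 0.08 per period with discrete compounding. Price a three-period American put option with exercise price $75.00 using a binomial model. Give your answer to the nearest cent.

$5.80

Risk-neutral probability p = (1 + 0.08 − 0.75)/(1.5 − 0.75) = 0.3300/0.7500 = 0.4400
Terminal stock prices: S_uuu = 320.6, S_uud = 160.3, S_udd = 80.16, S_ddd = 40.08
Terminal payoffs (K − S): max(-245.6, 0) = 0, max(-85.31, 0) = 0, max(-5.156, 0) = 0, max(34.92, 0) = 34.92
Node uu (S = 213.8): continuation = 1/1.08·[0.4400·0.0000 + 0.5600·0.0000] = 0.0000; exercise value = 0.0000 ≤ continuation, so V_uu = 0.0000
Node ud (S = 106.9): continuation = 1/1.08·[0.4400·0.0000 + 0.5600·0.0000] = 0.0000; exercise value = 0.0000 ≤ continuation, so V_ud = 0.0000
Node dd (S = 53.44): continuation = 1/1.08·[0.4400·0.0000 + 0.5600·34.9219] = 18.1076; exercise value = 21.5625 > continuation, so V_dd = 21.5625 (exercise)
Node u (S = 142.5): continuation = 1/1.08·[0.4400·0.0000 + 0.5600·0.0000] = 0.0000; exercise value = 0.0000 ≤ continuation, so V_u = 0.0000
Node d (S = 71.25): continuation = 1/1.08·[0.4400·0.0000 + 0.5600·21.5625] = 11.1806; exercise value = 3.7500 ≤ continuation, so V_d = 11.1806
Node 0 (S = 95): continuation = 1/1.08·[0.4400·0.0000 + 0.5600·11.1806] = 5.7973; exercise value = 0.0000 ≤ continuation, so V_0 = 5.7973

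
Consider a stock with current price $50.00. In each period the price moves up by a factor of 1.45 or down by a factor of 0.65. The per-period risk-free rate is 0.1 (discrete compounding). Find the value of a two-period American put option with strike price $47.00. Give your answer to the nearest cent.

Risk-neutral probability p = (1 + 0.1 − 0.65)/(1.45 − 0.65) = 0.4500/0.8000 = 0.5625
Terminal stock prices: S_uu = 105.1, S_ud = 47.12, S_dd = 21.13
Terminal payoffs (K − S): max(-58.12, 0) = 0, max(-0.125, 0) = 0, max(25.87, 0) = 25.87
Node u (S = 72.5): continuation = 1/1.1·[0.5625·0.0000 + 0.4375·0.0000] = 0.0000; exercise value = 0.0000 ≤ continuation, so V_u = 0.0000
Node d (S = 32.5): continuation = 1/1.1·[0.5625·0.0000 + 0.4375·25.8750] = 10.2912; exercise value = 14.5000 > continuation, so V_d = 14.5000 (exercise)
Node 0 (S = 50): continuation = 1/1.1·[0.5625·0.0000 + 0.4375·14.5000] = 5.7670; exercise value = 0.0000 ≤ continuation, so V_0 = 5.7670

$5.77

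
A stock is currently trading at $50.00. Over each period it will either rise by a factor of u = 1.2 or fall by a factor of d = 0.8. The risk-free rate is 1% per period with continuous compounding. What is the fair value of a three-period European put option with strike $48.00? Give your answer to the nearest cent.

Risk-neutral probability p = (e^0.01 − 0.8)/(1.2 − 0.8) = 0.2101/0.4000 = 0.5251
Terminal stock prices: S_uuu = 86.4, S_uud = 57.6, S_udd = 38.4, S_ddd = 25.6
Terminal payoffs (K − S): max(-38.4, 0) = 0, max(-9.6, 0) = 0, max(9.6, 0) = 9.6, max(22.4, 0) = 22.4
Node uu (S = 72): V_uu = e^(−0.01)·[0.5251·0.0000 + 0.4749·0.0000] = 0.0000
Node ud (S = 48): V_ud = e^(−0.01)·[0.5251·0.0000 + 0.4749·9.6000] = 4.5134
Node dd (S = 32): V_dd = e^(−0.01)·[0.5251·9.6000 + 0.4749·22.4000] = 15.5224
Node u (S = 60): V_u = e^(−0.01)·[0.5251·0.0000 + 0.4749·4.5134] = 2.1220
Node d (S = 40): V_d = e^(−0.01)·[0.5251·4.5134 + 0.4749·15.5224] = 9.6444
Node 0 (S = 50): V_0 = e^(−0.01)·[0.5251·2.1220 + 0.4749·9.6444] = 5.6375

$5.64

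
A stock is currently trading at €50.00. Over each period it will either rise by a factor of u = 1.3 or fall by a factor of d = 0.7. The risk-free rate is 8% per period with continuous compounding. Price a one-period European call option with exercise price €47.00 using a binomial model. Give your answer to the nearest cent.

Risk-neutral probability p = (e^0.08 − 0.7)/(1.3 − 0.7) = 0.3833/0.6000 = 0.6388
Terminal stock prices: S_u = 65, S_d = 35
Terminal payoffs (S − K): max(18, 0) = 18, max(-12, 0) = 0
Node 0 (S = 50): V_0 = e^(−0.08)·[0.6388·18.0000 + 0.3612·0.0000] = 10.6146

€10.61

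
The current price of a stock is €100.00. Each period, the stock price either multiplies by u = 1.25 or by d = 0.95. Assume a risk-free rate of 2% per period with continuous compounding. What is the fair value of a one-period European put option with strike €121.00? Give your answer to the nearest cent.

Risk-neutral probability p = (e^0.02 − 0.95)/(1.25 − 0.95) = 0.0702/0.3000 = 0.2340
Terminal stock prices: S_u = 125, S_d = 95
Terminal payoffs (K − S): max(-4, 0) = 0, max(26, 0) = 26
Node 0 (S = 100): V_0 = e^(−0.02)·[0.2340·0.0000 + 0.7660·26.0000] = 19.5215

€19.52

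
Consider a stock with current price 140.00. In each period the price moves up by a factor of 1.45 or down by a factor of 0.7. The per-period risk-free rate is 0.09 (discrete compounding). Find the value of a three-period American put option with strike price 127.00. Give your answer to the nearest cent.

Risk-neutral probability p = (1 + 0.09 − 0.7)/(1.45 − 0.7) = 0.3900/0.7500 = 0.5200
Terminal stock prices: S_uuu = 426.8, S_uud = 206, S_udd = 99.47, S_ddd = 48.02
Terminal payoffs (K − S): max(-299.8, 0) = 0, max(-79.05, 0) = 0, max(27.53, 0) = 27.53, max(78.98, 0) = 78.98
Node uu (S = 294.4): continuation = 1/1.09·[0.5200·0.0000 + 0.4800·0.0000] = 0.0000; exercise value = 0.0000 ≤ continuation, so V_uu = 0.0000
Node ud (S = 142.1): continuation = 1/1.09·[0.5200·0.0000 + 0.4800·27.5300] = 12.1233; exercise value = 0.0000 ≤ continuation, so V_ud = 12.1233
Node dd (S = 68.6): continuation = 1/1.09·[0.5200·27.5300 + 0.4800·78.9800] = 47.9138; exercise value = 58.4000 > continuation, so V_dd = 58.4000 (exercise)
Node u (S = 203): continuation = 1/1.09·[0.5200·0.0000 + 0.4800·12.1233] = 5.3387; exercise value = 0.0000 ≤ continuation, so V_u = 5.3387
Node d (S = 98): continuation = 1/1.09·[0.5200·12.1233 + 0.4800·58.4000] = 31.5010; exercise value = 29.0000 ≤ continuation, so V_d = 31.5010
Node 0 (S = 140): continuation = 1/1.09·[0.5200·5.3387 + 0.4800·31.5010] = 16.4189; exercise value = 0.0000 ≤ continuation, so V_0 = 16.4189

16.42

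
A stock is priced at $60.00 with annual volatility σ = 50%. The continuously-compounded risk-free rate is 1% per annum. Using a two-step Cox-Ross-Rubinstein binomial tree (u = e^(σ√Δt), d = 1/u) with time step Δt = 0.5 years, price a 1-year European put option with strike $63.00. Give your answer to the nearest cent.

$12.60

CRR parameters: u = e^(σ√Δt) = e^(0.5·√0.5) = 1.4241, d = 1/u = 0.7022
Per-period rate: rΔt = 0.01·0.5 = 0.005, so R = e^0.005 = 1.0050
Risk-neutral probability p = (e^0.005 − 0.7022)/(1.4241 − 0.7022) = 0.3028/0.7219 = 0.4195
Terminal stock prices: S_uu = 121.7, S_ud = 60, S_dd = 29.58
Terminal payoffs (K − S): max(-58.69, 0) = 0, max(3, 0) = 3, max(33.42, 0) = 33.42
Node u (S = 85.45): V_u = e^(−0.005)·[0.4195·0.0000 + 0.5805·3.0000] = 1.7329
Node d (S = 42.13): V_d = e^(−0.005)·[0.4195·3.0000 + 0.5805·33.4159] = 20.5545
Node 0 (S = 60): V_0 = e^(−0.005)·[0.4195·1.7329 + 0.5805·20.5545] = 12.5964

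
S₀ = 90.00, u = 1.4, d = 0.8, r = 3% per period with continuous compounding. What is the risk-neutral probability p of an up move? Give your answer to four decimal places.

p = 0.3841

Risk-neutral probability p = (e^0.03 − 0.8)/(1.4 − 0.8) = 0.2305/0.6000 = 0.3841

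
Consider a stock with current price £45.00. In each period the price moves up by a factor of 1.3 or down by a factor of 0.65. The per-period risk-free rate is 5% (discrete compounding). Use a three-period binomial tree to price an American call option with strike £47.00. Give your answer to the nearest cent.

Risk-neutral probability p = (1 + 0.05 − 0.65)/(1.3 − 0.65) = 0.4000/0.6500 = 0.6154
Terminal stock prices: S_uuu = 98.87, S_uud = 49.43, S_udd = 24.72, S_ddd = 12.36
Terminal payoffs (S − K): max(51.87, 0) = 51.87, max(2.433, 0) = 2.433, max(-22.28, 0) = 0, max(-34.64, 0) = 0
Node uu (S = 76.05): continuation = 1/1.05·[0.6154·51.8650 + 0.3846·2.4325] = 31.2881; exercise value = 29.0500 ≤ continuation, so V_uu = 31.2881
Node ud (S = 38.02): continuation = 1/1.05·[0.6154·2.4325 + 0.3846·0.0000] = 1.4256; exercise value = 0.0000 ≤ continuation, so V_ud = 1.4256
Node dd (S = 19.01): continuation = 1/1.05·[0.6154·0.0000 + 0.3846·0.0000] = 0.0000; exercise value = 0.0000 ≤ continuation, so V_dd = 0.0000
Node u (S = 58.5): continuation = 1/1.05·[0.6154·31.2881 + 0.3846·1.4256] = 18.8596; exercise value = 11.5000 ≤ continuation, so V_u = 18.8596
Node d (S = 29.25): continuation = 1/1.05·[0.6154·1.4256 + 0.3846·0.0000] = 0.8355; exercise value = 0.0000 ≤ continuation, so V_d = 0.8355
Node 0 (S = 45): continuation = 1/1.05·[0.6154·18.8596 + 0.3846·0.8355] = 11.3593; exercise value = 0.0000 ≤ continuation, so V_0 = 11.3593

£11.36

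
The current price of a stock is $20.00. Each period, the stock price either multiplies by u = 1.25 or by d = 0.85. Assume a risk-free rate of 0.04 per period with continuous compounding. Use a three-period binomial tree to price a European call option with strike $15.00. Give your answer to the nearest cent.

Risk-neutral probability p = (e^0.04 − 0.85)/(1.25 − 0.85) = 0.1908/0.4000 = 0.4770
Terminal stock prices: S_uuu = 39.06, S_uud = 26.56, S_udd = 18.06, S_ddd = 12.28
Terminal payoffs (S − K): max(24.06, 0) = 24.06, max(11.56, 0) = 11.56, max(3.062, 0) = 3.062, max(-2.718, 0) = 0
Node uu (S = 31.25): V_uu = e^(−0.04)·[0.4770·24.0625 + 0.5230·11.5625] = 16.8382
Node ud (S = 21.25): V_ud = e^(−0.04)·[0.4770·11.5625 + 0.5230·3.0625] = 6.8382
Node dd (S = 14.45): V_dd = e^(−0.04)·[0.4770·3.0625 + 0.5230·0.0000] = 1.4036
Node u (S = 25): V_u = e^(−0.04)·[0.4770·16.8382 + 0.5230·6.8382] = 11.1533
Node d (S = 17): V_d = e^(−0.04)·[0.4770·6.8382 + 0.5230·1.4036] = 3.8394
Node 0 (S = 20): V_0 = e^(−0.04)·[0.4770·11.1533 + 0.5230·3.8394] = 7.0409

$7.04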